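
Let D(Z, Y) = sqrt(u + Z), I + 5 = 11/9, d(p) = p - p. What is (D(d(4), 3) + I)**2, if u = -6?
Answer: 670/81 - 68*I*sqrt(6)/9 ≈ 8.2716 - 18.507*I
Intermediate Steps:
d(p) = 0
I = -34/9 (I = -5 + 11/9 = -34/9 ≈ -3.7778)
D(Z, Y) = sqrt(-6 + Z)
(D(d(4), 3) + I)**2 = (sqrt(-6 + 0) - 34/9)**2 = (sqrt(-6) - 34/9)**2 = (I*sqrt(6) - 34/9)**2 = (-34/9 + I*sqrt(6))**2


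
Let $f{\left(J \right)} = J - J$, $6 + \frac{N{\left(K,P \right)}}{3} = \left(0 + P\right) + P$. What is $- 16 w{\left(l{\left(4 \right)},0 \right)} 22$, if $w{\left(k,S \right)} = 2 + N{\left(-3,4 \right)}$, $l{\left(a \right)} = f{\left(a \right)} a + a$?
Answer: $-2816$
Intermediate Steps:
$N{\left(K,P \right)} = -18 + 6 P$ ($N{\left(K,P \right)} = -18 + 3 \left(\left(0 + P\right) + P\right) = -18 + 3 \left(P + P\right) = -18 + 3 \cdot 2 P = -18 + 6 P$)
$f{\left(J \right)} = 0$
$l{\left(a \right)} = a$ ($l{\left(a \right)} = 0 a + a = 0 + a = a$)
$w{\left(k,S \right)} = 8$ ($w{\left(k,S \right)} = 2 + \left(-18 + 6 \cdot 4\right) = 2 + \left(-18 + 24\right) = 2 + 6 = 8$)
$- 16 w{\left(l{\left(4 \right)},0 \right)} 22 = \left(-16\right) 8 \cdot 22 = \left(-128\right) 22 = -2816$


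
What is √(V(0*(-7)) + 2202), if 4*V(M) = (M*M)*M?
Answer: √2202 ≈ 46.925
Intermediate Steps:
V(M) = M³/4 (V(M) = ((M*M)*M)/4 = (M²*M)/4 = M³/4)
√(V(0*(-7)) + 2202) = √((0*(-7))³/4 + 2202) = √((¼)*0³ + 2202) = √((¼)*0 + 2202) = √(0 + 2202) = √2202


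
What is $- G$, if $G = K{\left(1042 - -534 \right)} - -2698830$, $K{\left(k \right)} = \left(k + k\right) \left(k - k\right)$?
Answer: $-2698830$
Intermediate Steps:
$K{\left(k \right)} = 0$ ($K{\left(k \right)} = 2 k 0 = 0$)
$G = 2698830$ ($G = 0 - -2698830 = 0 + 2698830 = 2698830$)
$- G = \left(-1\right) 2698830 = -2698830$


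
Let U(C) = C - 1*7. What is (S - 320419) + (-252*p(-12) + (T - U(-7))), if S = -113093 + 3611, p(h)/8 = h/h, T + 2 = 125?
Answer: -431780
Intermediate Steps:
U(C) = -7 + C (U(C) = C - 7 = -7 + C)
T = 123 (T = -2 + 125 = 123)
p(h) = 8 (p(h) = 8*(h/h) = 8*1 = 8)
S = -109482
(S - 320419) + (-252*p(-12) + (T - U(-7))) = (-109482 - 320419) + (-252*8 + (123 - (-7 - 7))) = -429901 + (-2016 + (123 - 1*(-14))) = -429901 + (-2016 + (123 + 14)) = -429901 + (-2016 + 137) = -429901 - 1879 = -431780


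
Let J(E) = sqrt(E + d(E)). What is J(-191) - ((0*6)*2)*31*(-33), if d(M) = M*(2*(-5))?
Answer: 3*sqrt(191) ≈ 41.461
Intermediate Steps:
d(M) = -10*M (d(M) = M*(-10) = -10*M)
J(E) = 3*sqrt(-E) (J(E) = sqrt(E - 10*E) = sqrt(-9*E) = 3*sqrt(-E))
J(-191) - ((0*6)*2)*31*(-33) = 3*sqrt(-1*(-191)) - ((0*6)*2)*31*(-33) = 3*sqrt(191) - (0*2)*31*(-33) = 3*sqrt(191) - 0*31*(-33) = 3*sqrt(191) - 0*(-33) = 3*sqrt(191) - 1*0 = 3*sqrt(191) + 0 = 3*sqrt(191)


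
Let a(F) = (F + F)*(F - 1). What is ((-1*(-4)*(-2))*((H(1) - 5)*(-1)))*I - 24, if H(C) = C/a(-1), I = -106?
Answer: 4004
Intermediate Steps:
a(F) = 2*F*(-1 + F) (a(F) = (2*F)*(-1 + F) = 2*F*(-1 + F))
H(C) = C/4 (H(C) = C/((2*(-1)*(-1 - 1))) = C/((2*(-1)*(-2))) = C/4)
((-1*(-4)*(-2))*((H(1) - 5)*(-1)))*I - 24 = ((-1*(-4)*(-2))*(((¼)*1 - 5)*(-1)))*(-106) - 24 = ((4*(-2))*((¼ - 5)*(-1)))*(-106) - 24 = -(-38)*(-1)*(-106) - 24 = -8*19/4*(-106) - 24 = -38*(-106) - 24 = 4028 - 24 = 4004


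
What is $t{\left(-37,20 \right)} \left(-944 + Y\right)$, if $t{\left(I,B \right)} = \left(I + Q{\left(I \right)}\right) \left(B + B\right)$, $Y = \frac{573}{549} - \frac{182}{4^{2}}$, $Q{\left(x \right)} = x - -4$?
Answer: $\frac{488999350}{183} \approx 2.6721 \cdot 10^{6}$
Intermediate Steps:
$Q{\left(x \right)} = 4 + x$ ($Q{\left(x \right)} = x + 4 = 4 + x$)
$Y = - \frac{15125}{1464}$ ($Y = 573 \cdot \frac{1}{549} - \frac{182}{16} = \frac{191}{183} - \frac{91}{8} = - \frac{15125}{1464} \approx -10.331$)
$t{\left(I,B \right)} = 2 B \left(4 + 2 I\right)$ ($t{\left(I,B \right)} = \left(I + \left(4 + I\right)\right) \left(B + B\right) = \left(4 + 2 I\right) 2 B = 2 B \left(4 + 2 I\right)$)
$t{\left(-37,20 \right)} \left(-944 + Y\right) = 4 \cdot 20 \left(2 - 37\right) \left(-944 - \frac{15125}{1464}\right) = 4 \cdot 20 \left(-35\right) \left(- \frac{1397141}{1464}\right) = \left(-2800\right) \left(- \frac{1397141}{1464}\right) = \frac{488999350}{183}$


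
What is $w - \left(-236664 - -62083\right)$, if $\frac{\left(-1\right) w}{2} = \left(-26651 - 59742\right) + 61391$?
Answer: $224585$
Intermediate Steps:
$w = 50004$ ($w = - 2 \left(\left(-26651 - 59742\right) + 61391\right) = - 2 \left(-86393 + 61391\right) = \left(-2\right) \left(-25002\right) = 50004$)
$w - \left(-236664 - -62083\right) = 50004 - \left(-236664 - -62083\right) = 50004 - \left(-236664 + 62083\right) = 50004 - -174581 = 50004 + 174581 = 224585$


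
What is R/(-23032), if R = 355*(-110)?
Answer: 19525/11516 ≈ 1.6955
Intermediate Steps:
R = -39050
R/(-23032) = -39050/(-23032) = -39050*(-1/23032) = 19525/11516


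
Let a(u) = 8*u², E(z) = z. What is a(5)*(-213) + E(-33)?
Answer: -42633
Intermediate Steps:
a(5)*(-213) + E(-33) = (8*5²)*(-213) - 33 = (8*25)*(-213) - 33 = 200*(-213) - 33 = -42600 - 33 = -42633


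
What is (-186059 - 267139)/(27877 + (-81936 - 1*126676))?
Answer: 151066/60245 ≈ 2.5075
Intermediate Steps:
(-186059 - 267139)/(27877 + (-81936 - 1*126676)) = -453198/(27877 + (-81936 - 126676)) = -453198/(27877 - 208612) = -453198/(-180735) = -453198*(-1/180735) = 151066/60245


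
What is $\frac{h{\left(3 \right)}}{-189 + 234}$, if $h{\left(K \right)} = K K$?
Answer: $\frac{1}{5} \approx 0.2$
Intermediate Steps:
$h{\left(K \right)} = K^{2}$
$\frac{h{\left(3 \right)}}{-189 + 234} = \frac{3^{2}}{-189 + 234} = \frac{1}{45} \cdot 9 = \frac{1}{5}$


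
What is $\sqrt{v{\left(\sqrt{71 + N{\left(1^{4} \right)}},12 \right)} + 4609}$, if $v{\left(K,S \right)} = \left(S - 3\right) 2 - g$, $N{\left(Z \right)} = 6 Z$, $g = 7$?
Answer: $2 \sqrt{1155} \approx 67.971$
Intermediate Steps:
$v{\left(K,S \right)} = -13 + 2 S$ ($v{\left(K,S \right)} = \left(S - 3\right) 2 - 7 = \left(-3 + S\right) 2 - 7 = \left(-6 + 2 S\right) - 7 = -13 + 2 S$)
$\sqrt{v{\left(\sqrt{71 + N{\left(1^{4} \right)}},12 \right)} + 4609} = \sqrt{\left(-13 + 2 \cdot 12\right) + 4609} = \sqrt{\left(-13 + 24\right) + 4609} = \sqrt{11 + 4609} = \sqrt{4620} = 2 \sqrt{1155}$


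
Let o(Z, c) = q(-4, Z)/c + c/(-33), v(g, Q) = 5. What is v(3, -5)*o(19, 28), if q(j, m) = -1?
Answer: -4085/924 ≈ -4.4210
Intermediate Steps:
o(Z, c) = -1/c - c/33 (o(Z, c) = -1/c + c/(-33) = -1/c + c*(-1/33) = -1/c - c/33)
v(3, -5)*o(19, 28) = 5*(-1/28 - 1/33*28) = 5*(-1*1/28 - 28/33) = 5*(-1/28 - 28/33) = 5*(-817/924) = -4085/924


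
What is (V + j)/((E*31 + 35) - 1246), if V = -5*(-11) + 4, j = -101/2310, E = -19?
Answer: -136189/4158000 ≈ -0.032753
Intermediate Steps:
j = -101/2310 (j = -101*1/2310 = -101/2310 ≈ -0.043723)
V = 59 (V = 55 + 4 = 59)
(V + j)/((E*31 + 35) - 1246) = (59 - 101/2310)/((-19*31 + 35) - 1246) = 136189/(2310*((-589 + 35) - 1246)) = 136189/(2310*(-554 - 1246)) = (136189/2310)/(-1800) = (136189/2310)*(-1/1800) = -136189/4158000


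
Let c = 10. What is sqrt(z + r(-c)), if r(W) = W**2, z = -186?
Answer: I*sqrt(86) ≈ 9.2736*I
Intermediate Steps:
sqrt(z + r(-c)) = sqrt(-186 + (-1*10)**2) = sqrt(-186 + (-10)**2) = sqrt(-186 + 100) = sqrt(-86) = I*sqrt(86)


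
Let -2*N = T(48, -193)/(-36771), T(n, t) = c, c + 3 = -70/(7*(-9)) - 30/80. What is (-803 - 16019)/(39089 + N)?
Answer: -89072893728/206977192973 ≈ -0.43035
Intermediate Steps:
c = -163/72 (c = -3 + (-70/(7*(-9)) - 30/80) = -3 + (-70/(-63) - 30*1/80) = -3 + (-70*(-1/63) - 3/8) = -3 + (10/9 - 3/8) = -3 + 53/72 = -163/72 ≈ -2.2639)
T(n, t) = -163/72
N = -163/5295024 (N = -(-163)/(144*(-36771)) = -(-163)*(-1)/(144*36771) = -½*163/2647512 = -163/5295024 ≈ -3.0784e-5)
(-803 - 16019)/(39089 + N) = (-803 - 16019)/(39089 - 163/5295024) = -16822/206977192973/5295024 = -16822*5295024/206977192973 = -89072893728/206977192973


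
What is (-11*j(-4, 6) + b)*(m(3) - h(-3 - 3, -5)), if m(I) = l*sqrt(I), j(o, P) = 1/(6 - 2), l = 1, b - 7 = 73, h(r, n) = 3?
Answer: -927/4 + 309*sqrt(3)/4 ≈ -97.949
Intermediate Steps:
b = 80 (b = 7 + 73 = 80)
j(o, P) = 1/4
m(I) = sqrt(I) (m(I) = 1*sqrt(I) = sqrt(I))
(-11*j(-4, 6) + b)*(m(3) - h(-3 - 3, -5)) = (-11*1/4 + 80)*(sqrt(3) - 1*3) = (-11/4 + 80)*(sqrt(3) - 3) = 309*(-3 + sqrt(3))/4 = -927/4 + 309*sqrt(3)/4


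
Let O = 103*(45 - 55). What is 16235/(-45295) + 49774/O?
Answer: -227123538/4665385 ≈ -48.683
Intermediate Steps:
O = -1030 (O = 103*(-10) = -1030)
16235/(-45295) + 49774/O = 16235/(-45295) + 49774/(-1030) = 16235*(-1/45295) + 49774*(-1/1030) = -3247/9059 - 24887/515 = -227123538/4665385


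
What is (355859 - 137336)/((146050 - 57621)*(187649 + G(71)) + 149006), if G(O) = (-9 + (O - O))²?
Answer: 218523/16600925176 ≈ 1.3163e-5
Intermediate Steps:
G(O) = 81 (G(O) = (-9 + 0)² = (-9)² = 81)
(355859 - 137336)/((146050 - 57621)*(187649 + G(71)) + 149006) = (355859 - 137336)/((146050 - 57621)*(187649 + 81) + 149006) = 218523/(88429*187730 + 149006) = 218523/(16600776170 + 149006) = 218523/16600925176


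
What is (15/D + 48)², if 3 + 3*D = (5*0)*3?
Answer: 1089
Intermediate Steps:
D = -1 (D = -1 + ((5*0)*3)/3 = -1 + (0*3)/3 = -1 + (⅓)*0 = -1 + 0 = -1)
(15/D + 48)² = (15/(-1) + 48)² = (15*(-1) + 48)² = (-15 + 48)² = 33² = 1089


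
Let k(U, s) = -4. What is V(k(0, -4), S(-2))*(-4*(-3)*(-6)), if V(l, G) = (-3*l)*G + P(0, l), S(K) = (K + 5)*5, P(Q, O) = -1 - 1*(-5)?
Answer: -13248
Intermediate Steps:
P(Q, O) = 4 (P(Q, O) = -1 + 5 = 4)
S(K) = 25 + 5*K (S(K) = (5 + K)*5 = 25 + 5*K)
V(l, G) = 4 - 3*G*l (V(l, G) = (-3*l)*G + 4 = -3*G*l + 4 = 4 - 3*G*l)
V(k(0, -4), S(-2))*(-4*(-3)*(-6)) = (4 - 3*(25 + 5*(-2))*(-4))*(-4*(-3)*(-6)) = (4 - 3*(25 - 10)*(-4))*(12*(-6)) = (4 - 3*15*(-4))*(-72) = (4 + 180)*(-72) = 184*(-72) = -13248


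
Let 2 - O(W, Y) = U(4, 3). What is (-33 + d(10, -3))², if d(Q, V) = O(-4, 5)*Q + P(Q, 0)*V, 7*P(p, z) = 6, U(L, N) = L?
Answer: 151321/49 ≈ 3088.2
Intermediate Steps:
P(p, z) = 6/7 (P(p, z) = (⅐)*6 = 6/7)
O(W, Y) = -2 (O(W, Y) = 2 - 1*4 = 2 - 4 = -2)
d(Q, V) = -2*Q + 6*V/7
(-33 + d(10, -3))² = (-33 + (-2*10 + (6/7)*(-3)))² = (-33 + (-20 - 18/7))² = (-33 - 158/7)² = (-389/7)² = 151321/49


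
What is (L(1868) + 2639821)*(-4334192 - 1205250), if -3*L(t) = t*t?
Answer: -24539944098238/3 ≈ -8.1800e+12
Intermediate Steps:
L(t) = -t²/3 (L(t) = -t*t/3 = -t²/3)
(L(1868) + 2639821)*(-4334192 - 1205250) = (-⅓*1868² + 2639821)*(-4334192 - 1205250) = (-⅓*3489424 + 2639821)*(-5539442) = (-3489424/3 + 2639821)*(-5539442) = (4430039/3)*(-5539442) = -24539944098238/3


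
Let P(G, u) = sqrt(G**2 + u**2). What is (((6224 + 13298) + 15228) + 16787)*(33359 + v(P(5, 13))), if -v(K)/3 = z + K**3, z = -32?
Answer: 1724170335 - 29994534*sqrt(194) ≈ 1.3064e+9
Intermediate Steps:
v(K) = 96 - 3*K**3 (v(K) = -3*(-32 + K**3) = 96 - 3*K**3)
(((6224 + 13298) + 15228) + 16787)*(33359 + v(P(5, 13))) = (((6224 + 13298) + 15228) + 16787)*(33359 + (96 - 3*(5**2 + 13**2)**(3/2))) = ((19522 + 15228) + 16787)*(33359 + (96 - 3*(25 + 169)**(3/2))) = (34750 + 16787)*(33359 + (96 - 3*194*sqrt(194))) = 51537*(33359 + (96 - 582*sqrt(194))) = 51537*(33455 - 582*sqrt(194)) = 1724170335 - 29994534*sqrt(194)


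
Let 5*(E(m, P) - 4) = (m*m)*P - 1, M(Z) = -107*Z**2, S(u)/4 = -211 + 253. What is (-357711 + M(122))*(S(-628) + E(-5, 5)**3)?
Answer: -5864517888216/125 ≈ -4.6916e+10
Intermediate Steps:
S(u) = 168 (S(u) = 4*(-211 + 253) = 4*42 = 168)
E(m, P) = 19/5 + P*m**2/5 (E(m, P) = 4 + ((m*m)*P - 1)/5 = 4 + (m**2*P - 1)/5 = 4 + (P*m**2 - 1)/5 = 4 + (-1 + P*m**2)/5 = 4 + (-1/5 + P*m**2/5) = 19/5 + P*m**2/5)
(-357711 + M(122))*(S(-628) + E(-5, 5)**3) = (-357711 - 107*122**2)*(168 + (19/5 + (1/5)*5*(-5)**2)**3) = (-357711 - 107*14884)*(168 + (19/5 + (1/5)*5*25)**3) = (-357711 - 1592588)*(168 + (19/5 + 25)**3) = -1950299*(168 + (144/5)**3) = -1950299*(168 + 2985984/125) = -1950299*3006984/125 = -5864517888216/125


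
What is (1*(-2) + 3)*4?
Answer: 4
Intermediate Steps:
(1*(-2) + 3)*4 = (-2 + 3)*4 = 1*4 = 4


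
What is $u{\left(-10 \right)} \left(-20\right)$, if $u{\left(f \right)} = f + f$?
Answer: $400$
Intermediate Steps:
$u{\left(f \right)} = 2 f$
$u{\left(-10 \right)} \left(-20\right) = 2 \left(-10\right) \left(-20\right) = \left(-20\right) \left(-20\right) = 400$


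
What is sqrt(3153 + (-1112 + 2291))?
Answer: 38*sqrt(3) ≈ 65.818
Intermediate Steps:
sqrt(3153 + (-1112 + 2291)) = sqrt(3153 + 1179) = sqrt(4332) = 38*sqrt(3)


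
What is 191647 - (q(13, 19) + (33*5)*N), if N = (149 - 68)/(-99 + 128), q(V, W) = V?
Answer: 5544021/29 ≈ 1.9117e+5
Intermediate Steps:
N = 81/29 ≈ 2.7931
191647 - (q(13, 19) + (33*5)*N) = 191647 - (13 + (33*5)*(81/29)) = 191647 - (13 + 165*(81/29)) = 191647 - (13 + 13365/29) = 191647 - 1*13742/29 = 191647 - 13742/29 = 5544021/29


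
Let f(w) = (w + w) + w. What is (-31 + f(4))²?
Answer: 361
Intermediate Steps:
f(w) = 3*w (f(w) = 2*w + w = 3*w)
(-31 + f(4))² = (-31 + 3*4)² = (-31 + 12)² = (-19)² = 361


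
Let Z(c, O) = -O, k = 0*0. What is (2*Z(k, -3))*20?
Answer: 120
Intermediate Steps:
k = 0
(2*Z(k, -3))*20 = (2*(-1*(-3)))*20 = (2*3)*20 = 6*20 = 120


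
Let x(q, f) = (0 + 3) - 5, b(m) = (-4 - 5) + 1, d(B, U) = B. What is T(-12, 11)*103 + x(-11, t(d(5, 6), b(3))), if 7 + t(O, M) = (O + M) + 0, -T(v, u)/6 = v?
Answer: 7414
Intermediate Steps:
T(v, u) = -6*v
b(m) = -8 (b(m) = -9 + 1 = -8)
t(O, M) = -7 + M + O (t(O, M) = -7 + ((O + M) + 0) = -7 + ((M + O) + 0) = -7 + (M + O) = -7 + M + O)
x(q, f) = -2 (x(q, f) = 3 - 5 = -2)
T(-12, 11)*103 + x(-11, t(d(5, 6), b(3))) = -6*(-12)*103 - 2 = 72*103 - 2 = 7416 - 2 = 7414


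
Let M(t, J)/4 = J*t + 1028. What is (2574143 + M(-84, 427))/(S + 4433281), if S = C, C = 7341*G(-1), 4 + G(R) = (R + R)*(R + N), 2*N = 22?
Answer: 187291/327469 ≈ 0.57193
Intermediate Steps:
N = 11 (N = (½)*22 = 11)
G(R) = -4 + 2*R*(11 + R) (G(R) = -4 + (R + R)*(R + 11) = -4 + (2*R)*(11 + R) = -4 + 2*R*(11 + R))
M(t, J) = 4112 + 4*J*t (M(t, J) = 4*(J*t + 1028) = 4*(1028 + J*t) = 4112 + 4*J*t)
C = -176184 (C = 7341*(-4 + 2*(-1)² + 22*(-1)) = 7341*(-4 + 2*1 - 22) = 7341*(-4 + 2 - 22) = 7341*(-24) = -176184)
S = -176184
(2574143 + M(-84, 427))/(S + 4433281) = (2574143 + (4112 + 4*427*(-84)))/(-176184 + 4433281) = (2574143 + (4112 - 143472))/4257097 = (2574143 - 139360)*(1/4257097) = 2434783*(1/4257097) = 187291/327469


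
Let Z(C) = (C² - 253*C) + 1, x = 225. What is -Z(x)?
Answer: 6299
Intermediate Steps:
Z(C) = 1 + C² - 253*C
-Z(x) = -(1 + 225² - 253*225) = -(1 + 50625 - 56925) = -1*(-6299) = 6299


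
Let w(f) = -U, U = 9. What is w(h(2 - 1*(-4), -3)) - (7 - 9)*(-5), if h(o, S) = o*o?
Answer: -19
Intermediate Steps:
h(o, S) = o**2
w(f) = -9 (w(f) = -1*9 = -9)
w(h(2 - 1*(-4), -3)) - (7 - 9)*(-5) = -9 - (7 - 9)*(-5) = -9 - (-2)*(-5) = -9 - 1*10 = -9 - 10 = -19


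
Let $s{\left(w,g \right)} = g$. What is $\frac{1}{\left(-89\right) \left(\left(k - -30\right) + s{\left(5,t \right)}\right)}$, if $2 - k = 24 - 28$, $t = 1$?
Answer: $- \frac{1}{3293} \approx -0.00030367$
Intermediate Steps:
$k = 6$ ($k = 2 - \left(24 - 28\right) = 2 - -4 = 2 + 4 = 6$)
$\frac{1}{\left(-89\right) \left(\left(k - -30\right) + s{\left(5,t \right)}\right)} = \frac{1}{\left(-89\right) \left(\left(6 - -30\right) + 1\right)} = \frac{1}{\left(-89\right) \left(\left(6 + 30\right) + 1\right)} = \frac{1}{\left(-89\right) \left(36 + 1\right)} = \frac{1}{\left(-89\right) 37} = \frac{1}{-3293} = - \frac{1}{3293}$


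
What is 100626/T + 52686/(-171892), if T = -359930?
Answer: -9065019093/15467271890 ≈ -0.58608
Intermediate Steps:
100626/T + 52686/(-171892) = 100626/(-359930) + 52686/(-171892) = 100626*(-1/359930) + 52686*(-1/171892) = -50313/179965 - 26343/85946 = -9065019093/15467271890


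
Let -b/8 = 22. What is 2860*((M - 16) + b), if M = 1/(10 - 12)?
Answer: -550550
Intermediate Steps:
b = -176 (b = -8*22 = -176)
M = -½ (M = 1/(-2) = -½ ≈ -0.50000)
2860*((M - 16) + b) = 2860*((-½ - 16) - 176) = 2860*(-33/2 - 176) = 2860*(-385/2) = -550550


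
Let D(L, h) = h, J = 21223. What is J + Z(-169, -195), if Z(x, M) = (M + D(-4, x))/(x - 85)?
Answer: 2695503/127 ≈ 21224.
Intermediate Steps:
Z(x, M) = (M + x)/(-85 + x) (Z(x, M) = (M + x)/(x - 85) = (M + x)/(-85 + x))
J + Z(-169, -195) = 21223 + (-195 - 169)/(-85 - 169) = 21223 - 364/(-254) = 21223 - 1/254*(-364) = 21223 + 182/127 = 2695503/127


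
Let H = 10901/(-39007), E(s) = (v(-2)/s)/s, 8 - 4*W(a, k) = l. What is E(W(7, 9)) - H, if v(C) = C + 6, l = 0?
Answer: 49908/39007 ≈ 1.2795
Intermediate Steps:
v(C) = 6 + C
W(a, k) = 2 (W(a, k) = 2 - ¼*0 = 2 + 0 = 2)
E(s) = 4/s² (E(s) = ((6 - 2)/s)/s = (4/s)/s = 4/s²)
H = -10901/39007 (H = 10901*(-1/39007) = -10901/39007 ≈ -0.27946)
E(W(7, 9)) - H = 4/2² - 1*(-10901/39007) = 4*(¼) + 10901/39007 = 1 + 10901/39007 = 49908/39007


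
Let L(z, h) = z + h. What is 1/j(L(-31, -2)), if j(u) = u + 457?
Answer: 1/424 ≈ 0.0023585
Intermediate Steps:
L(z, h) = h + z
j(u) = 457 + u
1/j(L(-31, -2)) = 1/(457 + (-2 - 31)) = 1/(457 - 33) = 1/424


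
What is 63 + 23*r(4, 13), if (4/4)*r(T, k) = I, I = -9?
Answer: -144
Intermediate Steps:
r(T, k) = -9
63 + 23*r(4, 13) = 63 + 23*(-9) = 63 - 207 = -144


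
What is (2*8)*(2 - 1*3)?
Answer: -16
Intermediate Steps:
(2*8)*(2 - 1*3) = 16*(2 - 3) = 16*(-1) = -16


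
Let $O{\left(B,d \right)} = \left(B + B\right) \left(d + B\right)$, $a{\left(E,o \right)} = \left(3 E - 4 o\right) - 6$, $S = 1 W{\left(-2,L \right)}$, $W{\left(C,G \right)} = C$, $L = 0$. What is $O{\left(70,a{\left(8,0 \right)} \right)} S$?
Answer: $-24640$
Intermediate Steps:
$S = -2$ ($S = 1 \left(-2\right) = -2$)
$a{\left(E,o \right)} = -6 - 4 o + 3 E$ ($a{\left(E,o \right)} = \left(- 4 o + 3 E\right) - 6 = -6 - 4 o + 3 E$)
$O{\left(B,d \right)} = 2 B \left(B + d\right)$
$O{\left(70,a{\left(8,0 \right)} \right)} S = 2 \cdot 70 \left(70 - -18\right) \left(-2\right) = 2 \cdot 70 \left(70 + \left(-6 + 0 + 24\right)\right) \left(-2\right) = 2 \cdot 70 \left(70 + 18\right) \left(-2\right) = 2 \cdot 70 \cdot 88 \left(-2\right) = 12320 \left(-2\right) = -24640$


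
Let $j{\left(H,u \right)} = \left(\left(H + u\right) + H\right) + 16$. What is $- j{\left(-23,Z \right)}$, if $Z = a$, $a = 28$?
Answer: $2$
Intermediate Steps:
$Z = 28$
$j{\left(H,u \right)} = 16 + u + 2 H$ ($j{\left(H,u \right)} = \left(u + 2 H\right) + 16 = 16 + u + 2 H$)
$- j{\left(-23,Z \right)} = - (16 + 28 + 2 \left(-23\right)) = - (16 + 28 - 46) = \left(-1\right) \left(-2\right) = 2$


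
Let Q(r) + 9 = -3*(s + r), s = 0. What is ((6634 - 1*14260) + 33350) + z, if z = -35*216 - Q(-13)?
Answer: 18134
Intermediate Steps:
Q(r) = -9 - 3*r (Q(r) = -9 - 3*(0 + r) = -9 - 3*r)
z = -7590 (z = -35*216 - (-9 - 3*(-13)) = -7560 - (-9 + 39) = -7560 - 1*30 = -7560 - 30 = -7590)
((6634 - 1*14260) + 33350) + z = ((6634 - 1*14260) + 33350) - 7590 = ((6634 - 14260) + 33350) - 7590 = (-7626 + 33350) - 7590 = 25724 - 7590 = 18134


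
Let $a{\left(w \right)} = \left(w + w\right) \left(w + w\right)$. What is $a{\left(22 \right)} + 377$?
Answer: $2313$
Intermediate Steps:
$a{\left(w \right)} = 4 w^{2}$ ($a{\left(w \right)} = 2 w 2 w = 4 w^{2}$)
$a{\left(22 \right)} + 377 = 4 \cdot 22^{2} + 377 = 4 \cdot 484 + 377 = 1936 + 377 = 2313$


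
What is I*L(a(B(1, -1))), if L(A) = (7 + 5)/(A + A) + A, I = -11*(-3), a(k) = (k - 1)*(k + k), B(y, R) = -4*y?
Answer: 26499/20 ≈ 1324.9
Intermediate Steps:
a(k) = 2*k*(-1 + k) (a(k) = (-1 + k)*(2*k) = 2*k*(-1 + k))
I = 33
L(A) = A + 6/A (L(A) = 12/((2*A)) + A = 12*(1/(2*A)) + A = 6/A + A = A + 6/A)
I*L(a(B(1, -1))) = 33*(2*(-4*1)*(-1 - 4*1) + 6/((2*(-4*1)*(-1 - 4*1)))) = 33*(2*(-4)*(-1 - 4) + 6/((2*(-4)*(-1 - 4)))) = 33*(2*(-4)*(-5) + 6/((2*(-4)*(-5)))) = 33*(40 + 6/40) = 33*(40 + 6*(1/40)) = 33*(40 + 3/20) = 33*(803/20) = 26499/20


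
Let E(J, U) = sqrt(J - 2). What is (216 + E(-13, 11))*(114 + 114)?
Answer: 49248 + 228*I*sqrt(15) ≈ 49248.0 + 883.04*I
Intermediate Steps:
E(J, U) = sqrt(-2 + J)
(216 + E(-13, 11))*(114 + 114) = (216 + sqrt(-2 - 13))*(114 + 114) = (216 + sqrt(-15))*228 = (216 + I*sqrt(15))*228 = 49248 + 228*I*sqrt(15)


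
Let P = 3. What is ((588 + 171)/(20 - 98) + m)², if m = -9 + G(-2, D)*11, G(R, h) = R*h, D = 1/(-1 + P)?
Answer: 597529/676 ≈ 883.92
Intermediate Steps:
D = ½ (D = 1/(-1 + 3) = 1/2 = ½ ≈ 0.50000)
m = -20 (m = -9 - 2*½*11 = -9 - 1*11 = -9 - 11 = -20)
((588 + 171)/(20 - 98) + m)² = ((588 + 171)/(20 - 98) - 20)² = (759/(-78) - 20)² = (759*(-1/78) - 20)² = (-253/26 - 20)² = (-773/26)² = 597529/676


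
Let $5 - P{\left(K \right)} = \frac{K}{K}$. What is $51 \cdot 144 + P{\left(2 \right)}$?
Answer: $7348$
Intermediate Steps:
$P{\left(K \right)} = 4$ ($P{\left(K \right)} = 5 - \frac{K}{K} = 5 - 1 = 4$)
$51 \cdot 144 + P{\left(2 \right)} = 51 \cdot 144 + 4 = 7344 + 4 = 7348$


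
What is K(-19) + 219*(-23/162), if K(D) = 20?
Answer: -599/54 ≈ -11.093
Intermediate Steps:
K(-19) + 219*(-23/162) = 20 + 219*(-23/162) = 20 - 1679/54 = -599/54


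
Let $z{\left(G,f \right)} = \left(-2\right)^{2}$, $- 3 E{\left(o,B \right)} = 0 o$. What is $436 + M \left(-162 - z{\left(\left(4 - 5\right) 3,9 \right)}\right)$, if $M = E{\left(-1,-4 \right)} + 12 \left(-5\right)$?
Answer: $10396$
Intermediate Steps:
$E{\left(o,B \right)} = 0$ ($E{\left(o,B \right)} = - \frac{0 o}{3} = \left(- \frac{1}{3}\right) 0 = 0$)
$z{\left(G,f \right)} = 4$
$M = -60$ ($M = 0 + 12 \left(-5\right) = 0 - 60 = -60$)
$436 + M \left(-162 - z{\left(\left(4 - 5\right) 3,9 \right)}\right) = 436 - 60 \left(-162 - 4\right) = 436 - -9960 = 436 + 9960 = 10396$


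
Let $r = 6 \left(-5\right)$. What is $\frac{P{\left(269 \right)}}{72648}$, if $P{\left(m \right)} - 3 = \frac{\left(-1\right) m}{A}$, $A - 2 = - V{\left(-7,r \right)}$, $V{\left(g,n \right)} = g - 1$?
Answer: $- \frac{239}{726480} \approx -0.00032898$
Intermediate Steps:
$r = -30$
$V{\left(g,n \right)} = -1 + g$ ($V{\left(g,n \right)} = g - 1 = -1 + g$)
$A = 10$ ($A = 2 - \left(-1 - 7\right) = 2 - -8 = 2 + 8 = 10$)
$P{\left(m \right)} = 3 - \frac{m}{10}$ ($P{\left(m \right)} = 3 + \frac{\left(-1\right) m}{10} = 3 + - m \frac{1}{10} = 3 - \frac{m}{10}$)
$\frac{P{\left(269 \right)}}{72648} = \frac{3 - \frac{269}{10}}{72648} = \left(3 - \frac{269}{10}\right) \frac{1}{72648} = \left(- \frac{239}{10}\right) \frac{1}{72648} = - \frac{239}{726480}$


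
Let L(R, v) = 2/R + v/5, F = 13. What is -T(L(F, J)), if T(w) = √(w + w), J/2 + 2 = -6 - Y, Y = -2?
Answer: -2*I*√4745/65 ≈ -2.1195*I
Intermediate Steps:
J = -12 (J = -4 + 2*(-6 - 1*(-2)) = -4 + 2*(-6 + 2) = -4 + 2*(-4) = -4 - 8 = -12)
L(R, v) = 2/R + v/5 (L(R, v) = 2/R + v*(⅕) = 2/R + v/5)
T(w) = √2*√w (T(w) = √(2*w) = √2*√w)
-T(L(F, J)) = -√2*√(2/13 + (⅕)*(-12)) = -√2*√(2*(1/13) - 12/5) = -√2*√(2/13 - 12/5) = -√2*√(-146/65) = -√2*I*√9490/65 = -2*I*√4745/65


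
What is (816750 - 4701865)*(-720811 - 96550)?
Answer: 3175541481515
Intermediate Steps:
(816750 - 4701865)*(-720811 - 96550) = -3885115*(-817361) = 3175541481515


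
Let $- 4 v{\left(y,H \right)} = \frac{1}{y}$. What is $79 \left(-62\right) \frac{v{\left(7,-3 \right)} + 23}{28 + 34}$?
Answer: $- \frac{50797}{28} \approx -1814.2$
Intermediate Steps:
$v{\left(y,H \right)} = - \frac{1}{4 y}$
$79 \left(-62\right) \frac{v{\left(7,-3 \right)} + 23}{28 + 34} = 79 \left(-62\right) \frac{- \frac{1}{4 \cdot 7} + 23}{28 + 34} = - 4898 \frac{\left(- \frac{1}{4}\right) \frac{1}{7} + 23}{62} = - 4898 \left(- \frac{1}{28} + 23\right) \frac{1}{62} = - 4898 \cdot \frac{643}{28} \cdot \frac{1}{62} = \left(-4898\right) \frac{643}{1736} = - \frac{50797}{28}$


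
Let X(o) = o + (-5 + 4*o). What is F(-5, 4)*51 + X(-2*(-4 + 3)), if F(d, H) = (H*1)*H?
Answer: 821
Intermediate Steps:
F(d, H) = H² (F(d, H) = H*H = H²)
X(o) = -5 + 5*o
F(-5, 4)*51 + X(-2*(-4 + 3)) = 4²*51 + (-5 + 5*(-2*(-4 + 3))) = 16*51 + (-5 + 5*(-2*(-1))) = 816 + (-5 + 5*2) = 816 + (-5 + 10) = 816 + 5 = 821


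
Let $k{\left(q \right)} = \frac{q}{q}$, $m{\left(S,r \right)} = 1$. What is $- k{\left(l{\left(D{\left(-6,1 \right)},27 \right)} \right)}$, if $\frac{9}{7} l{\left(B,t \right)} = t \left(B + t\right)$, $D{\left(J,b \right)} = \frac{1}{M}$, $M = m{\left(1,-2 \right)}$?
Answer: $-1$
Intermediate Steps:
$M = 1$
$D{\left(J,b \right)} = 1$ ($D{\left(J,b \right)} = 1^{-1} = 1$)
$l{\left(B,t \right)} = \frac{7 t \left(B + t\right)}{9}$
$k{\left(q \right)} = 1$
$- k{\left(l{\left(D{\left(-6,1 \right)},27 \right)} \right)} = \left(-1\right) 1 = -1$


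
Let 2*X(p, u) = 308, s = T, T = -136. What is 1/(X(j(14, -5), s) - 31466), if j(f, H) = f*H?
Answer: -1/31312 ≈ -3.1937e-5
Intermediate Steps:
j(f, H) = H*f
s = -136
X(p, u) = 154 (X(p, u) = (1/2)*308 = 154)
1/(X(j(14, -5), s) - 31466) = 1/(154 - 31466) = 1/(-31312) = -1/31312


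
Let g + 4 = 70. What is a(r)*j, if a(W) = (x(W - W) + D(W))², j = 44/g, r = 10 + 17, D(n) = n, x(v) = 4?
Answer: 1922/3 ≈ 640.67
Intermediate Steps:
g = 66 (g = -4 + 70 = 66)
r = 27
j = ⅔ (j = 44/66 = 44*(1/66) = ⅔ ≈ 0.66667)
a(W) = (4 + W)²
a(r)*j = (4 + 27)²*(⅔) = 31²*(⅔) = 961*(⅔) = 1922/3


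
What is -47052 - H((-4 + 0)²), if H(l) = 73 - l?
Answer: -47109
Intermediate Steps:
-47052 - H((-4 + 0)²) = -47052 - (73 - (-4 + 0)²) = -47052 - (73 - 1*(-4)²) = -47052 - (73 - 1*16) = -47052 - (73 - 16) = -47052 - 1*57 = -47052 - 57 = -47109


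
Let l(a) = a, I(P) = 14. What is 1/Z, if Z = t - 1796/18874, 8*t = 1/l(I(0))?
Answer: -1056944/91139 ≈ -11.597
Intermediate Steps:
t = 1/112 (t = (1/8)/14 = (1/8)*(1/14) = 1/112 ≈ 0.0089286)
Z = -91139/1056944 (Z = 1/112 - 1796/18874 = 1/112 - 1796*1/18874 = 1/112 - 898/9437 = -91139/1056944 ≈ -0.086229)
1/Z = 1/(-91139/1056944) = -1056944/91139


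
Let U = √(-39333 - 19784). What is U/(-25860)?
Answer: -I*√59117/25860 ≈ -0.0094022*I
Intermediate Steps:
U = I*√59117 (U = √(-59117) = I*√59117 ≈ 243.14*I)
U/(-25860) = (I*√59117)/(-25860) = (I*√59117)*(-1/25860) = -I*√59117/25860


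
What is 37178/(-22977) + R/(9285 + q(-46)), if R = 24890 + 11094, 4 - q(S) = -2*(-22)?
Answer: 483093758/212422365 ≈ 2.2742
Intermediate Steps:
q(S) = -40 (q(S) = 4 - (-2)*(-22) = 4 - 1*44 = 4 - 44 = -40)
R = 35984
37178/(-22977) + R/(9285 + q(-46)) = 37178/(-22977) + 35984/(9285 - 40) = 37178*(-1/22977) + 35984/9245 = -37178/22977 + 35984*(1/9245) = -37178/22977 + 35984/9245 = 483093758/212422365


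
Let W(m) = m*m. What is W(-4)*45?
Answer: 720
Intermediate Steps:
W(m) = m²
W(-4)*45 = (-4)²*45 = 16*45 = 720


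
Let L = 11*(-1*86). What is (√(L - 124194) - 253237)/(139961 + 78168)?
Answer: -253237/218129 + 2*I*√31285/218129 ≈ -1.1609 + 0.0016218*I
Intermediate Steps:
L = -946 (L = 11*(-86) = -946)
(√(L - 124194) - 253237)/(139961 + 78168) = (√(-946 - 124194) - 253237)/(139961 + 78168) = (√(-125140) - 253237)/218129 = (2*I*√31285 - 253237)*(1/218129) = (-253237 + 2*I*√31285)*(1/218129) = -253237/218129 + 2*I*√31285/218129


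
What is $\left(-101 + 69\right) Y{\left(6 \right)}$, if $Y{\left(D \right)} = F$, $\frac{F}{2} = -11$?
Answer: $704$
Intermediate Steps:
$F = -22$ ($F = 2 \left(-11\right) = -22$)
$Y{\left(D \right)} = -22$
$\left(-101 + 69\right) Y{\left(6 \right)} = \left(-101 + 69\right) \left(-22\right) = \left(-32\right) \left(-22\right) = 704$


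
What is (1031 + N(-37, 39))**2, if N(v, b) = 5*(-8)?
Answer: 982081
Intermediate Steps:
N(v, b) = -40
(1031 + N(-37, 39))**2 = (1031 - 40)**2 = 991**2 = 982081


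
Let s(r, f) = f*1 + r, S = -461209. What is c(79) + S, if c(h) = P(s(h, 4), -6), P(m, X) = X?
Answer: -461215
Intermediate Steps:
s(r, f) = f + r
c(h) = -6
c(79) + S = -6 - 461209 = -461215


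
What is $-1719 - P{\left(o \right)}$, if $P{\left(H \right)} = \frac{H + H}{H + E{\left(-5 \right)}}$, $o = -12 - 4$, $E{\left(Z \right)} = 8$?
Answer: $-1723$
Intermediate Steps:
$o = -16$ ($o = -12 - 4 = -16$)
$P{\left(H \right)} = \frac{2 H}{8 + H}$ ($P{\left(H \right)} = \frac{H + H}{H + 8} = \frac{2 H}{8 + H}$)
$-1719 - P{\left(o \right)} = -1719 - 2 \left(-16\right) \frac{1}{8 - 16} = -1719 - 2 \left(-16\right) \frac{1}{-8} = -1719 - 2 \left(-16\right) \left(- \frac{1}{8}\right) = -1719 - 4 = -1723$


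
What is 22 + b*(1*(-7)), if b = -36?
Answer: 274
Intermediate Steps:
22 + b*(1*(-7)) = 22 - 36*(-7) = 22 + 252 = 274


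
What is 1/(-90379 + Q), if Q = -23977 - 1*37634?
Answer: -1/151990 ≈ -6.5794e-6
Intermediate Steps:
Q = -61611 (Q = -23977 - 37634 = -61611)
1/(-90379 + Q) = 1/(-90379 - 61611) = 1/(-151990) = -1/151990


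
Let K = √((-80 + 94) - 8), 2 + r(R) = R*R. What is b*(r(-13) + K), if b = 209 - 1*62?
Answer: 24549 + 147*√6 ≈ 24909.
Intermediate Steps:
r(R) = -2 + R² (r(R) = -2 + R*R = -2 + R²)
b = 147 (b = 209 - 62 = 147)
K = √6 (K = √(14 - 8) = √6 ≈ 2.4495)
b*(r(-13) + K) = 147*((-2 + (-13)²) + √6) = 147*((-2 + 169) + √6) = 147*(167 + √6) = 24549 + 147*√6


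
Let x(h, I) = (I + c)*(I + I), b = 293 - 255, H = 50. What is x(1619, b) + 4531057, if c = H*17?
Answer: 4598545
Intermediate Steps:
c = 850 (c = 50*17 = 850)
b = 38
x(h, I) = 2*I*(850 + I) (x(h, I) = (I + 850)*(I + I) = (850 + I)*(2*I) = 2*I*(850 + I))
x(1619, b) + 4531057 = 2*38*(850 + 38) + 4531057 = 2*38*888 + 4531057 = 67488 + 4531057 = 4598545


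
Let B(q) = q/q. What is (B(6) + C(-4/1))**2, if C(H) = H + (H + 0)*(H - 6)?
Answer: 1369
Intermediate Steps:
C(H) = H + H*(-6 + H)
B(q) = 1
(B(6) + C(-4/1))**2 = (1 + (-4/1)*(-5 - 4/1))**2 = (1 + (-4*1)*(-5 - 4*1))**2 = (1 - 4*(-5 - 4))**2 = (1 - 4*(-9))**2 = (1 + 36)**2 = 37**2 = 1369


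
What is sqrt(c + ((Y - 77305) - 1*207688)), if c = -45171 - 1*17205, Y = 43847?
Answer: I*sqrt(303522) ≈ 550.93*I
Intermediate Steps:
c = -62376 (c = -45171 - 17205 = -62376)
sqrt(c + ((Y - 77305) - 1*207688)) = sqrt(-62376 + ((43847 - 77305) - 1*207688)) = sqrt(-62376 + (-33458 - 207688)) = sqrt(-62376 - 241146) = sqrt(-303522) = I*sqrt(303522)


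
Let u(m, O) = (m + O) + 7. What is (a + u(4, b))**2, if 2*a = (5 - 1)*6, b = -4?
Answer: 361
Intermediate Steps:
u(m, O) = 7 + O + m (u(m, O) = (O + m) + 7 = 7 + O + m)
a = 12 (a = ((5 - 1)*6)/2 = (4*6)/2 = (1/2)*24 = 12)
(a + u(4, b))**2 = (12 + (7 - 4 + 4))**2 = (12 + 7)**2 = 19**2 = 361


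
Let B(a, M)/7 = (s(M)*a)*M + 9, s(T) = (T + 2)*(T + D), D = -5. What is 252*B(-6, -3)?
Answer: 269892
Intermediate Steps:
s(T) = (-5 + T)*(2 + T) (s(T) = (T + 2)*(T - 5) = (2 + T)*(-5 + T) = (-5 + T)*(2 + T))
B(a, M) = 63 + 7*M*a*(-10 + M² - 3*M) (B(a, M) = 7*(((-10 + M² - 3*M)*a)*M + 9) = 7*((a*(-10 + M² - 3*M))*M + 9) = 7*(M*a*(-10 + M² - 3*M) + 9) = 7*(9 + M*a*(-10 + M² - 3*M)) = 63 + 7*M*a*(-10 + M² - 3*M))
252*B(-6, -3) = 252*(63 - 7*(-3)*(-6)*(10 - 1*(-3)² + 3*(-3))) = 252*(63 - 7*(-3)*(-6)*(10 - 1*9 - 9)) = 252*(63 - 7*(-3)*(-6)*(10 - 9 - 9)) = 252*(63 - 7*(-3)*(-6)*(-8)) = 252*(63 + 1008) = 252*1071 = 269892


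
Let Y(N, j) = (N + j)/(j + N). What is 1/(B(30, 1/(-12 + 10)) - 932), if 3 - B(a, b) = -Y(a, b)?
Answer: -1/928 ≈ -0.0010776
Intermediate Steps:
Y(N, j) = 1 (Y(N, j) = (N + j)/(N + j) = 1)
B(a, b) = 4 (B(a, b) = 3 - (-1) = 3 - 1*(-1) = 3 + 1 = 4)
1/(B(30, 1/(-12 + 10)) - 932) = 1/(4 - 932) = 1/(-928) = -1/928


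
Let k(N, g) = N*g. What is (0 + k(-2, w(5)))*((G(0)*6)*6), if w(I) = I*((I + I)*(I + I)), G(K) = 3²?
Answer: -324000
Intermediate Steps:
G(K) = 9
w(I) = 4*I³ (w(I) = I*((2*I)*(2*I)) = I*(4*I²) = 4*I³)
(0 + k(-2, w(5)))*((G(0)*6)*6) = (0 - 8*5³)*((9*6)*6) = (0 - 8*125)*(54*6) = (0 - 2*500)*324 = (0 - 1000)*324 = -1000*324 = -324000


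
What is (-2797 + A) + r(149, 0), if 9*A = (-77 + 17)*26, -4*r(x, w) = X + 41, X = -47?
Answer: -17813/6 ≈ -2968.8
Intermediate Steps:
r(x, w) = 3/2 (r(x, w) = -(-47 + 41)/4 = -¼*(-6) = 3/2)
A = -520/3 (A = ((-77 + 17)*26)/9 = (-60*26)/9 = (⅑)*(-1560) = -520/3 ≈ -173.33)
(-2797 + A) + r(149, 0) = (-2797 - 520/3) + 3/2 = -8911/3 + 3/2 = -17813/6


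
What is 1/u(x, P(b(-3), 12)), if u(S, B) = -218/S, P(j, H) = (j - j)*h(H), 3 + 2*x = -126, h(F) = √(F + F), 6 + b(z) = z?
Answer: 129/436 ≈ 0.29587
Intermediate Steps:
b(z) = -6 + z
h(F) = √2*√F (h(F) = √(2*F) = √2*√F)
x = -129/2 (x = -3/2 + (½)*(-126) = -3/2 - 63 = -129/2 ≈ -64.500)
P(j, H) = 0 (P(j, H) = (j - j)*(√2*√H) = 0*(√2*√H) = 0)
1/u(x, P(b(-3), 12)) = 1/(-218/(-129/2)) = 1/(-218*(-2/129)) = 1/(436/129) = 129/436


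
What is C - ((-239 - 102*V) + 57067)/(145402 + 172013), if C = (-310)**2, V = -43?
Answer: 30503520286/317415 ≈ 96100.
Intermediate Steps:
C = 96100
C - ((-239 - 102*V) + 57067)/(145402 + 172013) = 96100 - ((-239 - 102*(-43)) + 57067)/(145402 + 172013) = 96100 - ((-239 + 4386) + 57067)/317415 = 96100 - (4147 + 57067)/317415 = 96100 - 61214/317415 = 30503520286/317415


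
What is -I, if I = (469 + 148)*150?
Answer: -92550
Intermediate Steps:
I = 92550 (I = 617*150 = 92550)
-I = -1*92550 = -92550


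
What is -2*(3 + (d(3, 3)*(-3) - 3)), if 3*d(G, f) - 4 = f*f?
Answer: 26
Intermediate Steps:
d(G, f) = 4/3 + f²/3 (d(G, f) = 4/3 + (f*f)/3 = 4/3 + f²/3)
-2*(3 + (d(3, 3)*(-3) - 3)) = -2*(3 + ((4/3 + (⅓)*3²)*(-3) - 3)) = -2*(3 + ((4/3 + (⅓)*9)*(-3) - 3)) = -2*(3 + ((4/3 + 3)*(-3) - 3)) = -2*(3 + ((13/3)*(-3) - 3)) = -2*(3 + (-13 - 3)) = -2*(3 - 16) = -2*(-13) = 26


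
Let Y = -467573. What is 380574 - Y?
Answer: 848147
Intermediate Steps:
380574 - Y = 380574 - 1*(-467573) = 380574 + 467573 = 848147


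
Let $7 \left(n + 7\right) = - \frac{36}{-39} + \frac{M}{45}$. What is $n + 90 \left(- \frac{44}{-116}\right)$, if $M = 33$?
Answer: $\frac{1083622}{39585} \approx 27.375$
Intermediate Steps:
$n = - \frac{9232}{1365}$ ($n = -7 + \frac{- \frac{36}{-39} + \frac{33}{45}}{7} = -7 + \frac{\left(-36\right) \left(- \frac{1}{39}\right) + 33 \cdot \frac{1}{45}}{7} = -7 + \frac{\frac{12}{13} + \frac{11}{15}}{7} = -7 + \frac{1}{7} \cdot \frac{323}{195} = -7 + \frac{323}{1365} = - \frac{9232}{1365} \approx -6.7634$)
$n + 90 \left(- \frac{44}{-116}\right) = - \frac{9232}{1365} + 90 \left(- \frac{44}{-116}\right) = - \frac{9232}{1365} + 90 \left(\left(-44\right) \left(- \frac{1}{116}\right)\right) = - \frac{9232}{1365} + 90 \cdot \frac{11}{29} = - \frac{9232}{1365} + \frac{990}{29} = \frac{1083622}{39585}$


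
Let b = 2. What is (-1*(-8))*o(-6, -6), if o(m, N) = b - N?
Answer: 64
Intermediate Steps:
o(m, N) = 2 - N
(-1*(-8))*o(-6, -6) = (-1*(-8))*(2 - 1*(-6)) = 8*(2 + 6) = 8*8 = 64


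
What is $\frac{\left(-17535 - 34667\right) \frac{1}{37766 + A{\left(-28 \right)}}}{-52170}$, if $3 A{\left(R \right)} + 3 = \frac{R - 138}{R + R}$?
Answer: $\frac{730828}{27583522385} \approx 2.6495 \cdot 10^{-5}$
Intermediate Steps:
$A{\left(R \right)} = -1 + \frac{-138 + R}{6 R}$ ($A{\left(R \right)} = -1 + \frac{\left(R - 138\right) \frac{1}{R + R}}{3} = -1 + \frac{\left(-138 + R\right) \frac{1}{2 R}}{3} = -1 + \frac{\frac{1}{2} \frac{1}{R} \left(-138 + R\right)}{3} = -1 + \frac{-138 + R}{6 R}$)
$\frac{\left(-17535 - 34667\right) \frac{1}{37766 + A{\left(-28 \right)}}}{-52170} = \frac{\left(-17535 - 34667\right) \frac{1}{37766 - \left(\frac{5}{6} + \frac{23}{-28}\right)}}{-52170} = - \frac{52202}{37766 - \frac{1}{84}} \left(- \frac{1}{52170}\right) = - \frac{52202}{\frac{3172343}{84}} \left(- \frac{1}{52170}\right) = \left(-52202\right) \frac{84}{3172343} \left(- \frac{1}{52170}\right) = \left(- \frac{4384968}{3172343}\right) \left(- \frac{1}{52170}\right) = \frac{730828}{27583522385}$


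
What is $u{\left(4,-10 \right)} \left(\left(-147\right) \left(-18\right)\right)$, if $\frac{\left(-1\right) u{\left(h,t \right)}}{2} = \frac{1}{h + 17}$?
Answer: $-252$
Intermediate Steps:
$u{\left(h,t \right)} = - \frac{2}{17 + h}$ ($u{\left(h,t \right)} = - \frac{2}{h + 17} = - \frac{2}{17 + h}$)
$u{\left(4,-10 \right)} \left(\left(-147\right) \left(-18\right)\right) = - \frac{2}{17 + 4} \left(\left(-147\right) \left(-18\right)\right) = - \frac{2}{21} \cdot 2646 = \left(-2\right) \frac{1}{21} \cdot 2646 = \left(- \frac{2}{21}\right) 2646 = -252$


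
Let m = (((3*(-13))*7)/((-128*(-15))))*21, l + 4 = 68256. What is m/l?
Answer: -1911/43681280 ≈ -4.3749e-5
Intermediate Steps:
l = 68252 (l = -4 + 68256 = 68252)
m = -1911/640 (m = (-39*7/1920)*21 = -273*1/1920*21 = -91/640*21 = -1911/640 ≈ -2.9859)
m/l = -1911/640/68252 = -1911/640*1/68252 = -1911/43681280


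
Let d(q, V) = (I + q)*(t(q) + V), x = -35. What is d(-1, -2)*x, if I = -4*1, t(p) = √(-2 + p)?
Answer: -350 + 175*I*√3 ≈ -350.0 + 303.11*I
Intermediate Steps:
I = -4
d(q, V) = (-4 + q)*(V + √(-2 + q)) (d(q, V) = (-4 + q)*(√(-2 + q) + V) = (-4 + q)*(V + √(-2 + q)))
d(-1, -2)*x = (-4*(-2) - 4*√(-2 - 1) - 2*(-1) - √(-2 - 1))*(-35) = (8 - 4*I*√3 + 2 - √(-3))*(-35) = (8 - 4*I*√3 + 2 - I*√3)*(-35) = (10 - 5*I*√3)*(-35) = -350 + 175*I*√3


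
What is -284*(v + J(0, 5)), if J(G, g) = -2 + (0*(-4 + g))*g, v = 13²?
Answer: -47428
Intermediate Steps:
v = 169
J(G, g) = -2 (J(G, g) = -2 + 0*g = -2 + 0 = -2)
-284*(v + J(0, 5)) = -284*(169 - 2) = -284*167 = -47428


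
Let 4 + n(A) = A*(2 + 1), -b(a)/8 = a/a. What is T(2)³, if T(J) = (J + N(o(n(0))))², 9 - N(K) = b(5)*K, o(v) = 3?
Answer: 1838265625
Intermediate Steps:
b(a) = -8 (b(a) = -8*a/a = -8*1 = -8)
n(A) = -4 + 3*A (n(A) = -4 + A*(2 + 1) = -4 + A*3 = -4 + 3*A)
N(K) = 9 + 8*K (N(K) = 9 - (-8)*K = 9 + 8*K)
T(J) = (33 + J)² (T(J) = (J + (9 + 8*3))² = (J + (9 + 24))² = (J + 33)² = (33 + J)²)
T(2)³ = ((33 + 2)²)³ = (35²)³ = 1225³ = 1838265625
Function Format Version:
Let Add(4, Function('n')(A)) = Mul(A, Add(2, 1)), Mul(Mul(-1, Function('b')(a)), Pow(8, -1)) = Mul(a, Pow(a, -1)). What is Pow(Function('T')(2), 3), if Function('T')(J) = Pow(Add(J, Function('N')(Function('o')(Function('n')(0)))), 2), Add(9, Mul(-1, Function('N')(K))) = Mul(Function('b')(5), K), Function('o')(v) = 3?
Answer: 1838265625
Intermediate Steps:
Function('b')(a) = -8 (Function('b')(a) = Mul(-8, Mul(a, Pow(a, -1))) = Mul(-8, 1) = -8)
Function('n')(A) = Add(-4, Mul(3, A)) (Function('n')(A) = Add(-4, Mul(A, Add(2, 1))) = Add(-4, Mul(A, 3)) = Add(-4, Mul(3, A)))
Function('N')(K) = Add(9, Mul(8, K)) (Function('N')(K) = Add(9, Mul(-1, Mul(-8, K))) = Add(9, Mul(8, K)))
Function('T')(J) = Pow(Add(33, J), 2) (Function('T')(J) = Pow(Add(J, Add(9, Mul(8, 3))), 2) = Pow(Add(J, Add(9, 24)), 2) = Pow(Add(J, 33), 2) = Pow(Add(33, J), 2))
Pow(Function('T')(2), 3) = Pow(Pow(Add(33, 2), 2), 3) = Pow(Pow(35, 2), 3) = Pow(1225, 3) = 1838265625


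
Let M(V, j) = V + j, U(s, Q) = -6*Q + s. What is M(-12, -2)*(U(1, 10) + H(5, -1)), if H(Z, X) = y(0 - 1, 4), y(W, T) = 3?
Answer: 784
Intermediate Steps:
H(Z, X) = 3
U(s, Q) = s - 6*Q
M(-12, -2)*(U(1, 10) + H(5, -1)) = (-12 - 2)*((1 - 6*10) + 3) = -14*((1 - 60) + 3) = -14*(-59 + 3) = -14*(-56) = 784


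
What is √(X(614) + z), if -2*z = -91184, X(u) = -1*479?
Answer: √45113 ≈ 212.40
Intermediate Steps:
X(u) = -479
z = 45592 (z = -½*(-91184) = 45592)
√(X(614) + z) = √(-479 + 45592) = √45113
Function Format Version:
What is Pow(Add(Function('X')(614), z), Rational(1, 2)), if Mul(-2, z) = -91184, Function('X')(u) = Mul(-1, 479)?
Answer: Pow(45113, Rational(1, 2)) ≈ 212.40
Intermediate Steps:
Function('X')(u) = -479
z = 45592 (z = Mul(Rational(-1, 2), -91184) = 45592)
Pow(Add(Function('X')(614), z), Rational(1, 2)) = Pow(Add(-479, 45592), Rational(1, 2)) = Pow(45113, Rational(1, 2))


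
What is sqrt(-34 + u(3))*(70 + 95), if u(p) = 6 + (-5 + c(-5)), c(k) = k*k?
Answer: 330*I*sqrt(2) ≈ 466.69*I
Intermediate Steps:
c(k) = k**2
u(p) = 26 (u(p) = 6 + (-5 + (-5)**2) = 6 + (-5 + 25) = 6 + 20 = 26)
sqrt(-34 + u(3))*(70 + 95) = sqrt(-34 + 26)*(70 + 95) = sqrt(-8)*165 = (2*I*sqrt(2))*165 = 330*I*sqrt(2)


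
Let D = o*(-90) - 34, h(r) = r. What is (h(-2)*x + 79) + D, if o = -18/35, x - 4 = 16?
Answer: 359/7 ≈ 51.286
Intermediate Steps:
x = 20 (x = 4 + 16 = 20)
o = -18/35 (o = -18*1/35 = -18/35 ≈ -0.51429)
D = 86/7 (D = -18/35*(-90) - 34 = 324/7 - 34 = 86/7 ≈ 12.286)
(h(-2)*x + 79) + D = (-2*20 + 79) + 86/7 = (-40 + 79) + 86/7 = 39 + 86/7 = 359/7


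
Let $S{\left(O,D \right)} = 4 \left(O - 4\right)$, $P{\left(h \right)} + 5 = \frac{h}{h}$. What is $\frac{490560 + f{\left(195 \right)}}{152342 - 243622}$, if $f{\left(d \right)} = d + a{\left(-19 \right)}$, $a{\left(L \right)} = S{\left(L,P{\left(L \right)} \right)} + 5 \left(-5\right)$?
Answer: $- \frac{245319}{45640} \approx -5.3751$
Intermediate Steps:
$P{\left(h \right)} = -4$ ($P{\left(h \right)} = -5 + \frac{h}{h} = -5 + 1 = -4$)
$S{\left(O,D \right)} = -16 + 4 O$ ($S{\left(O,D \right)} = 4 \left(-4 + O\right) = -16 + 4 O$)
$a{\left(L \right)} = -41 + 4 L$ ($a{\left(L \right)} = \left(-16 + 4 L\right) + 5 \left(-5\right) = \left(-16 + 4 L\right) - 25 = -41 + 4 L$)
$f{\left(d \right)} = -117 + d$ ($f{\left(d \right)} = d + \left(-41 + 4 \left(-19\right)\right) = d - 117 = -117 + d$)
$\frac{490560 + f{\left(195 \right)}}{152342 - 243622} = \frac{490560 + \left(-117 + 195\right)}{152342 - 243622} = \frac{490560 + 78}{-91280} = 490638 \left(- \frac{1}{91280}\right) = - \frac{245319}{45640}$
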